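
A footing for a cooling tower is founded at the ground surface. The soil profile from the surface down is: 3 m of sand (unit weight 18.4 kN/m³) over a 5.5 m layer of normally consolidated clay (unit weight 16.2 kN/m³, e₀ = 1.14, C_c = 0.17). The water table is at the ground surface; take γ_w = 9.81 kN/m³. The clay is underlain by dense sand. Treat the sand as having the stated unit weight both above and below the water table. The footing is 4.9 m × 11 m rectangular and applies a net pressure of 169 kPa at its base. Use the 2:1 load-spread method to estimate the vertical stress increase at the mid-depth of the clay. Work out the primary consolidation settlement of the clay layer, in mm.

Mid-depth of clay below the ground surface: z = 3 + 5.5/2 = 5.75 m.
Total vertical stress at mid-clay: σ_v = 18.4×3 + 16.2×2.75 = 99.75 kPa.
Pore pressure: u = 9.81×(5.75 − 0) = 56.408 kPa.
Initial effective stress: σ'_0 = σ_v − u = 99.75 − 56.408 = 43.342 kPa.
Stress increase at mid-clay by the 2:1 spreading method:
Δσ = qBL/((B+z)(L+z)) = 169×4.9×11/((4.9+5.75)(11+5.75)) = 51.064 kPa
Final effective stress: σ'_f = σ'_0 + Δσ = 43.342 + 51.064 = 94.406 kPa.
Normally consolidated clay, so the full stress increment lies on the virgin compression line:
S_c = C_c·H/(1+e₀)·log₁₀(σ'_f/σ'_0) = 0.17×5.5/(1+1.14)×log₁₀(94.406/43.342)
    = 0.43692 × 0.33809 = 0.1477 m

S_c ≈ 148 mm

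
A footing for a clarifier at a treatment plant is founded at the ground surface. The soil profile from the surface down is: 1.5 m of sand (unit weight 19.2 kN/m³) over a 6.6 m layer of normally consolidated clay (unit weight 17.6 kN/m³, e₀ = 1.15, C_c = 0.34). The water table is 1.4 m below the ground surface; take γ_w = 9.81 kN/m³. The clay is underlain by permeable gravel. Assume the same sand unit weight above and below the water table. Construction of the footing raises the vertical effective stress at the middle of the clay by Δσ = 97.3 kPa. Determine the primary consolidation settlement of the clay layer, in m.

S_c ≈ 0.47 m

Mid-depth of clay below the ground surface: z = 1.5 + 6.6/2 = 4.8 m.
Total vertical stress at mid-clay: σ_v = 19.2×1.5 + 17.6×3.3 = 86.88 kPa.
Pore pressure: u = 9.81×(4.8 − 1.4) = 33.354 kPa.
Initial effective stress: σ'_0 = σ_v − u = 86.88 − 33.354 = 53.526 kPa.
Final effective stress: σ'_f = σ'_0 + Δσ = 53.526 + 97.3 = 150.83 kPa.
Normally consolidated clay, so the full stress increment lies on the virgin compression line:
S_c = C_c·H/(1+e₀)·log₁₀(σ'_f/σ'_0) = 0.34×6.6/(1+1.15)×log₁₀(150.83/53.526)
    = 1.0437 × 0.44992 = 0.4696 m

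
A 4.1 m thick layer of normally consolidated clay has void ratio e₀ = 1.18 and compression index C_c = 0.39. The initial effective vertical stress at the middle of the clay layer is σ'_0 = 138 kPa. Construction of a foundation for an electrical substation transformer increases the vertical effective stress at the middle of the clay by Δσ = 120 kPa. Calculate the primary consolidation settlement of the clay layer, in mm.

Final effective stress: σ'_f = σ'_0 + Δσ = 138 + 120 = 258 kPa.
Normally consolidated clay, so the full stress increment lies on the virgin compression line:
S_c = C_c·H/(1+e₀)·log₁₀(σ'_f/σ'_0) = 0.39×4.1/(1+1.18)×log₁₀(258/138)
    = 0.73349 × 0.27174 = 0.1993 m

S_c ≈ 199 mm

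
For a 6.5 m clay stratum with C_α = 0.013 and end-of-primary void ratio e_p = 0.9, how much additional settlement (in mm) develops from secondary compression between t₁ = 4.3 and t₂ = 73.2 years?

Secondary compression: S_s = C_α·H/(1+e_p)·log₁₀(t₂/t₁)
S_s = 0.013×6.5/(1+0.9)×log₁₀(73.2/4.3)
    = 0.04447 × 1.231 = 0.05475 m

S_s ≈ 54.7 mm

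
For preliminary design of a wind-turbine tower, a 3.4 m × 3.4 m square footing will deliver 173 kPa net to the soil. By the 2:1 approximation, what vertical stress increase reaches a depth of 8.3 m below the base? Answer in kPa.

Δσ_z ≈ 14.6 kPa

By the 2:1 method the load spreads at 1 horizontal : 2 vertical, so at depth z the loaded area has grown by z in each plan dimension:
Δσ = qBL/((B+z)(L+z)) = 173×3.4×3.4/((3.4+8.3)(3.4+8.3)) = 14.609 kPa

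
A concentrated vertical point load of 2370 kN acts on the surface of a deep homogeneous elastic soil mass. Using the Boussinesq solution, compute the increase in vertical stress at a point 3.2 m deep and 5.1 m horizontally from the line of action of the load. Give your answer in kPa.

Δσ_z ≈ 4.69 kPa

Boussinesq vertical stress below a point load on an elastic half-space:
Δσ_z = 3P/(2πz²) · [1 + (r/z)²]^(−5/2)
r/z = 5.1/3.2 = 1.5937; [1+(r/z)²]^(−5/2) = 0.042411.
Δσ_z = 3×2370/(2π×3.2²) × 0.042411 = 110.51 × 0.042411 = 4.687 kPa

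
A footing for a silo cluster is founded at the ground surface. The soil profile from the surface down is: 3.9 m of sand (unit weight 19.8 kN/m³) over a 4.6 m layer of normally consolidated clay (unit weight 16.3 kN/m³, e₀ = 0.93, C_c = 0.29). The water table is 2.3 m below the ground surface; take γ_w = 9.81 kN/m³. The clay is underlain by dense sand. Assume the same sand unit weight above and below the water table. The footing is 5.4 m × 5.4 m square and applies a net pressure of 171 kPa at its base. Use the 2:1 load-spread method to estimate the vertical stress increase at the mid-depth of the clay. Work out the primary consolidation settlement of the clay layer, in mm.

S_c ≈ 119 mm

Mid-depth of clay below the ground surface: z = 3.9 + 4.6/2 = 6.2 m.
Total vertical stress at mid-clay: σ_v = 19.8×3.9 + 16.3×2.3 = 114.71 kPa.
Pore pressure: u = 9.81×(6.2 − 2.3) = 38.259 kPa.
Initial effective stress: σ'_0 = σ_v − u = 114.71 − 38.259 = 76.451 kPa.
Stress increase at mid-clay by the 2:1 spreading method:
Δσ = qBL/((B+z)(L+z)) = 171×5.4×5.4/((5.4+6.2)(5.4+6.2)) = 37.057 kPa
Final effective stress: σ'_f = σ'_0 + Δσ = 76.451 + 37.057 = 113.51 kPa.
Normally consolidated clay, so the full stress increment lies on the virgin compression line:
S_c = C_c·H/(1+e₀)·log₁₀(σ'_f/σ'_0) = 0.29×4.6/(1+0.93)×log₁₀(113.51/76.451)
    = 0.69119 × 0.17165 = 0.1186 m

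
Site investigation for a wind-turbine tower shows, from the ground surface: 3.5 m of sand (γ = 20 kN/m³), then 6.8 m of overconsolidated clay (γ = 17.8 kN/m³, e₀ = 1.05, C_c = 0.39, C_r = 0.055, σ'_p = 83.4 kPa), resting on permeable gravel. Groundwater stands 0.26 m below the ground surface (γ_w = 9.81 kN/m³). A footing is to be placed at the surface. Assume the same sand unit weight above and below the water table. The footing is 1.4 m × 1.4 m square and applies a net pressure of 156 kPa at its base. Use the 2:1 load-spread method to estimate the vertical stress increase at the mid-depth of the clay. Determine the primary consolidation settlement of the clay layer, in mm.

S_c ≈ 5.2 mm

Mid-depth of clay below the ground surface: z = 3.5 + 6.8/2 = 6.9 m.
Total vertical stress at mid-clay: σ_v = 20×3.5 + 17.8×3.4 = 130.52 kPa.
Pore pressure: u = 9.81×(6.9 − 0.26) = 65.138 kPa.
Initial effective stress: σ'_0 = σ_v − u = 130.52 − 65.138 = 65.382 kPa.
Stress increase at mid-clay by the 2:1 spreading method:
Δσ = qBL/((B+z)(L+z)) = 156×1.4×1.4/((1.4+6.9)(1.4+6.9)) = 4.4384 kPa
Final effective stress: σ'_f = 65.382 + 4.4384 = 69.82 kPa.
σ'_f = 69.82 ≤ σ'_p = 83.4 kPa, so the clay remains overconsolidated and only the recompression index applies:
S_c = C_r·H/(1+e₀)·log₁₀(σ'_f/σ'_0) = 0.055×6.8/2.05×log₁₀(69.82/65.382)
    = 0.18244 × 0.028522 = 0.005204 m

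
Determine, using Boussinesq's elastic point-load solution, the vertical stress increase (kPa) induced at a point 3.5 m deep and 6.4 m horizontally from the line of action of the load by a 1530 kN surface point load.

Boussinesq vertical stress below a point load on an elastic half-space:
Δσ_z = 3P/(2πz²) · [1 + (r/z)²]^(−5/2)
r/z = 6.4/3.5 = 1.8286; [1+(r/z)²]^(−5/2) = 0.025431.
Δσ_z = 3×1530/(2π×3.5²) × 0.025431 = 59.634 × 0.025431 = 1.517 kPa

Δσ_z ≈ 1.52 kPa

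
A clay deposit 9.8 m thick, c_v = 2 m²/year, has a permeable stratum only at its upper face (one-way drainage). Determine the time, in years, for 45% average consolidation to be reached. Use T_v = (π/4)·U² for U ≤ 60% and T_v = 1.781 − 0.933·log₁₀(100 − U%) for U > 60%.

t ≈ 7.64 years

Drainage path length: H_d = H = 9.8 m (single drainage).
U ≤ 60%: T_v = (π/4)·U² = (π/4)×0.45² = 0.15904.
t = T_v·H_d²/c_v = 0.15904×9.8²/2 = 7.637 years.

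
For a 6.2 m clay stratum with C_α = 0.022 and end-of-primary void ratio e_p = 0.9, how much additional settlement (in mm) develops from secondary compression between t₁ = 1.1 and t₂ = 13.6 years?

Secondary compression: S_s = C_α·H/(1+e_p)·log₁₀(t₂/t₁)
S_s = 0.022×6.2/(1+0.9)×log₁₀(13.6/1.1)
    = 0.07179 × 1.092 = 0.0784 m

S_s ≈ 78.4 mm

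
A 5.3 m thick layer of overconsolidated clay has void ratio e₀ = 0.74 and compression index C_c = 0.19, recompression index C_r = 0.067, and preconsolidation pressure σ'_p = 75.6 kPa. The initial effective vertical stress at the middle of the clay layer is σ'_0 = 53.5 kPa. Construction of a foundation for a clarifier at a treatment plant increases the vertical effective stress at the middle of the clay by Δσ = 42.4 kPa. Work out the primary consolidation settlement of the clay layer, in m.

Final effective stress: σ'_f = 53.5 + 42.4 = 95.9 kPa.
σ'_f = 95.9 > σ'_p = 75.6 kPa, so the stress path crosses the preconsolidation pressure — recompression up to σ'_p, then virgin compression beyond:
S_c = H/(1+e₀)·[C_r·log₁₀(σ'_p/σ'_0) + C_c·log₁₀(σ'_f/σ'_p)]
    = 5.3/1.74 × [0.067×log₁₀(75.6/53.5) + 0.19×log₁₀(95.9/75.6)]
    = 3.046 × [0.010061 + 0.019626] = 0.09043 m

S_c ≈ 0.0904 m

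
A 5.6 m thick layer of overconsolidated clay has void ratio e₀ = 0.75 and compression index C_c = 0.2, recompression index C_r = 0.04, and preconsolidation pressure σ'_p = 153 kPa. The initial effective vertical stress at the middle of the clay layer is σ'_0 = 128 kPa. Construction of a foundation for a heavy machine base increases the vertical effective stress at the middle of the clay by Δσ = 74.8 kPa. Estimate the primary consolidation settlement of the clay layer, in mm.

Final effective stress: σ'_f = 128 + 74.8 = 202.8 kPa.
σ'_f = 202.8 > σ'_p = 153 kPa, so the stress path crosses the preconsolidation pressure — recompression up to σ'_p, then virgin compression beyond:
S_c = H/(1+e₀)·[C_r·log₁₀(σ'_p/σ'_0) + C_c·log₁₀(σ'_f/σ'_p)]
    = 5.6/1.75 × [0.04×log₁₀(153/128) + 0.2×log₁₀(202.8/153)]
    = 3.2 × [0.0030993 + 0.024475] = 0.08824 m

S_c ≈ 88.2 mm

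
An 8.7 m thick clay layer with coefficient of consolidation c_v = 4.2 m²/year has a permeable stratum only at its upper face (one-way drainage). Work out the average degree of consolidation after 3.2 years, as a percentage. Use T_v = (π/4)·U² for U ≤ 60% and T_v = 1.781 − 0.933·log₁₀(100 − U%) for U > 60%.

U ≈ 47.5 %

Drainage path length: H_d = H = 8.7 m (single drainage).
T_v = c_v·t/H_d² = 4.2×3.2/8.7² = 0.17757.
T_v = 0.17757 corresponds to the U ≤ 60% branch:
U = √(4T_v/π) = 0.4755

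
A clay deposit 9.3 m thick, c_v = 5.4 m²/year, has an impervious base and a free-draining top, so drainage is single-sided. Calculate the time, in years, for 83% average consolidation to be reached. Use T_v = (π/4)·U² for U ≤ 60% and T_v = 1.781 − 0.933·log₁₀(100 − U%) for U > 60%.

Drainage path length: H_d = H = 9.3 m (single drainage).
U > 60%: T_v = 1.781 − 0.933·log₁₀(100 − 83) = 0.63299.
t = T_v·H_d²/c_v = 0.63299×9.3²/5.4 = 10.14 years.

t ≈ 10.1 years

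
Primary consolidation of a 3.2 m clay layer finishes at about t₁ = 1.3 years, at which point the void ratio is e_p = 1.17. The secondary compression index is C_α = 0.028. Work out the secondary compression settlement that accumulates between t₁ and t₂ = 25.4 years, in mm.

S_s ≈ 53.3 mm

Secondary compression: S_s = C_α·H/(1+e_p)·log₁₀(t₂/t₁)
S_s = 0.028×3.2/(1+1.17)×log₁₀(25.4/1.3)
    = 0.04129 × 1.291 = 0.0533 m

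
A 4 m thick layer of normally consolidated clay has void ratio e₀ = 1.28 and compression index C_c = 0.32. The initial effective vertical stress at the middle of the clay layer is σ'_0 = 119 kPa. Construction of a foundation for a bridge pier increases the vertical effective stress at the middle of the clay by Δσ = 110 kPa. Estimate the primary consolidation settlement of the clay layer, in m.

S_c ≈ 0.16 m

Final effective stress: σ'_f = σ'_0 + Δσ = 119 + 110 = 229 kPa.
Normally consolidated clay, so the full stress increment lies on the virgin compression line:
S_c = C_c·H/(1+e₀)·log₁₀(σ'_f/σ'_0) = 0.32×4/(1+1.28)×log₁₀(229/119)
    = 0.5614 × 0.28429 = 0.1596 m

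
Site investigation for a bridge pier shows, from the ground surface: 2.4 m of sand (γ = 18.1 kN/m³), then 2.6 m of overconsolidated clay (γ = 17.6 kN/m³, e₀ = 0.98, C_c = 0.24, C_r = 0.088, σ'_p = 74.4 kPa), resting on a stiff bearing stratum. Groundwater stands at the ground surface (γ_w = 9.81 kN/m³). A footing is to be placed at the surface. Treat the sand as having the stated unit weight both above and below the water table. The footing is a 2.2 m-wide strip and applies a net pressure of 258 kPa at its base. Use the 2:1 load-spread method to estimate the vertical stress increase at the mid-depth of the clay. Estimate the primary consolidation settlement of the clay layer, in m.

S_c ≈ 0.118 m

Mid-depth of clay below the ground surface: z = 2.4 + 2.6/2 = 3.7 m.
Total vertical stress at mid-clay: σ_v = 18.1×2.4 + 17.6×1.3 = 66.32 kPa.
Pore pressure: u = 9.81×(3.7 − 0) = 36.297 kPa.
Initial effective stress: σ'_0 = σ_v − u = 66.32 − 36.297 = 30.023 kPa.
Stress increase at mid-clay by the 2:1 spreading method:
Δσ = qB/(B+z) = 258×2.2/(2.2+3.7) = 96.203 kPa
Final effective stress: σ'_f = 30.023 + 96.203 = 126.23 kPa.
σ'_f = 126.23 > σ'_p = 74.4 kPa, so the stress path crosses the preconsolidation pressure — recompression up to σ'_p, then virgin compression beyond:
S_c = H/(1+e₀)·[C_r·log₁₀(σ'_p/σ'_0) + C_c·log₁₀(σ'_f/σ'_p)]
    = 2.6/1.98 × [0.088×log₁₀(74.4/30.023) + 0.24×log₁₀(126.23/74.4)]
    = 1.3131 × [0.034682 + 0.055102] = 0.1179 m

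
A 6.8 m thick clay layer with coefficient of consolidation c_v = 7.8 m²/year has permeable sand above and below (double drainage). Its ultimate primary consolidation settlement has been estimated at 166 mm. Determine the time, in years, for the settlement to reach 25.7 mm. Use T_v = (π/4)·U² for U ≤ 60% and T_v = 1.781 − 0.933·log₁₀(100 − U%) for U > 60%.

t ≈ 0.0279 years

Drainage path length: H_d = H/2 = 3.4 m (double drainage).
U = S(t)/S_ult = 25.7/166 = 0.1548.
U ≤ 60%: T_v = (π/4)·U² = (π/4)×0.15482² = 0.018825.
t = T_v·H_d²/c_v = 0.018825×3.4²/7.8 = 0.0279 years.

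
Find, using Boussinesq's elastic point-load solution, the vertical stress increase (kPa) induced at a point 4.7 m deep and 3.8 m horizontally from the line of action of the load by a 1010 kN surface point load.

Δσ_z ≈ 6.21 kPa

Boussinesq vertical stress below a point load on an elastic half-space:
Δσ_z = 3P/(2πz²) · [1 + (r/z)²]^(−5/2)
r/z = 3.8/4.7 = 0.80851; [1+(r/z)²]^(−5/2) = 0.28436.
Δσ_z = 3×1010/(2π×4.7²) × 0.28436 = 21.831 × 0.28436 = 6.208 kPa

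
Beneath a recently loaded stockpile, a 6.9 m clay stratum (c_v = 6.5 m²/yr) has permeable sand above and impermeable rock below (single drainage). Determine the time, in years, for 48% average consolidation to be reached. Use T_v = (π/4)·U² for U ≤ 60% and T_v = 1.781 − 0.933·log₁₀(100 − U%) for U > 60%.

Drainage path length: H_d = H = 6.9 m (single drainage).
U ≤ 60%: T_v = (π/4)·U² = (π/4)×0.48² = 0.18096.
t = T_v·H_d²/c_v = 0.18096×6.9²/6.5 = 1.325 years.

t ≈ 1.33 years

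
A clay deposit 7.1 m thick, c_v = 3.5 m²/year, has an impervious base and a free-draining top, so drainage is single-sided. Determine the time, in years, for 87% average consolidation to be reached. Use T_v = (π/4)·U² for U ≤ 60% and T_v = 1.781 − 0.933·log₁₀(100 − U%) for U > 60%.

Drainage path length: H_d = H = 7.1 m (single drainage).
U > 60%: T_v = 1.781 − 0.933·log₁₀(100 − 87) = 0.74169.
t = T_v·H_d²/c_v = 0.74169×7.1²/3.5 = 10.68 years.

t ≈ 10.7 years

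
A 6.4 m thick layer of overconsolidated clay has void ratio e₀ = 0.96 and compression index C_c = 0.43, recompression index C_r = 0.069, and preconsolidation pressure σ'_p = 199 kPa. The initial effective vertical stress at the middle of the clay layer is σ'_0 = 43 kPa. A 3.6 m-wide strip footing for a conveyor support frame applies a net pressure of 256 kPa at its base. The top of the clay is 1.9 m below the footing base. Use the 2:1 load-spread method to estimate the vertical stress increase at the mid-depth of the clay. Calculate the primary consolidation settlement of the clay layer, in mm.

Mid-depth of clay below the footing base: z = 1.9 + 6.4/2 = 5.1 m.
Stress increase at mid-clay by the 2:1 spreading method:
Δσ = qB/(B+z) = 256×3.6/(3.6+5.1) = 105.93 kPa
Final effective stress: σ'_f = 43 + 105.93 = 148.93 kPa.
σ'_f = 148.93 ≤ σ'_p = 199 kPa, so the clay remains overconsolidated and only the recompression index applies:
S_c = C_r·H/(1+e₀)·log₁₀(σ'_f/σ'_0) = 0.069×6.4/1.96×log₁₀(148.93/43)
    = 0.22531 × 0.53951 = 0.1216 m

S_c ≈ 122 mm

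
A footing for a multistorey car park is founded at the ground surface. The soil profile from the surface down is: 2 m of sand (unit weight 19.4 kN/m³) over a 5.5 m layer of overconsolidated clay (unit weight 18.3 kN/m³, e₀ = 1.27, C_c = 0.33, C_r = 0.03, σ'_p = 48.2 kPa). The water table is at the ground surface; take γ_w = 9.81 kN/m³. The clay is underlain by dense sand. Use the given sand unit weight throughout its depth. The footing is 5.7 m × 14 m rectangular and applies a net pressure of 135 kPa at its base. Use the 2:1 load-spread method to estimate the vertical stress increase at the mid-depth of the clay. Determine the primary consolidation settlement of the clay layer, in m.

S_c ≈ 0.249 m

Mid-depth of clay below the ground surface: z = 2 + 5.5/2 = 4.75 m.
Total vertical stress at mid-clay: σ_v = 19.4×2 + 18.3×2.75 = 89.125 kPa.
Pore pressure: u = 9.81×(4.75 − 0) = 46.598 kPa.
Initial effective stress: σ'_0 = σ_v − u = 89.125 − 46.598 = 42.527 kPa.
Stress increase at mid-clay by the 2:1 spreading method:
Δσ = qBL/((B+z)(L+z)) = 135×5.7×14/((5.7+4.75)(14+4.75)) = 54.982 kPa
Final effective stress: σ'_f = 42.527 + 54.982 = 97.509 kPa.
σ'_f = 97.509 > σ'_p = 48.2 kPa, so the stress path crosses the preconsolidation pressure — recompression up to σ'_p, then virgin compression beyond:
S_c = H/(1+e₀)·[C_r·log₁₀(σ'_p/σ'_0) + C_c·log₁₀(σ'_f/σ'_p)]
    = 5.5/2.27 × [0.03×log₁₀(48.2/42.527) + 0.33×log₁₀(97.509/48.2)]
    = 2.4229 × [0.0016315 + 0.10098] = 0.2486 m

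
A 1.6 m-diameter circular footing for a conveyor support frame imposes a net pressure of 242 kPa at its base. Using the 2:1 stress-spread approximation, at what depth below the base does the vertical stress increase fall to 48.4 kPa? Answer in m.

2:1 spreading — at depth z the loaded area has grown by z in each plan dimension:
qD²/(D+z)² = Δσ_z ⇒ z = D(√(q/Δσ_z) − 1) = 1.6×(√(242/48.4) − 1) = 1.978 m

z ≈ 1.98 m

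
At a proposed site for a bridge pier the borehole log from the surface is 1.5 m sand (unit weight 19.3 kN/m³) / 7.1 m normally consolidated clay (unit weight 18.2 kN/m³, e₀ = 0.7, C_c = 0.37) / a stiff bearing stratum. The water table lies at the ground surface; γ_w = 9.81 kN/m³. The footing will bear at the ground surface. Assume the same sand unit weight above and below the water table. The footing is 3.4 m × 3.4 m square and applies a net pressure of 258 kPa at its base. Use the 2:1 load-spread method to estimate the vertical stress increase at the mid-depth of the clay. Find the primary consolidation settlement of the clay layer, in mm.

Mid-depth of clay below the ground surface: z = 1.5 + 7.1/2 = 5.05 m.
Total vertical stress at mid-clay: σ_v = 19.3×1.5 + 18.2×3.55 = 93.56 kPa.
Pore pressure: u = 9.81×(5.05 − 0) = 49.541 kPa.
Initial effective stress: σ'_0 = σ_v − u = 93.56 − 49.541 = 44.019 kPa.
Stress increase at mid-clay by the 2:1 spreading method:
Δσ = qBL/((B+z)(L+z)) = 258×3.4×3.4/((3.4+5.05)(3.4+5.05)) = 41.77 kPa
Final effective stress: σ'_f = σ'_0 + Δσ = 44.019 + 41.77 = 85.789 kPa.
Normally consolidated clay, so the full stress increment lies on the virgin compression line:
S_c = C_c·H/(1+e₀)·log₁₀(σ'_f/σ'_0) = 0.37×7.1/(1+0.7)×log₁₀(85.789/44.019)
    = 1.5453 × 0.28979 = 0.4478 m

S_c ≈ 448 mm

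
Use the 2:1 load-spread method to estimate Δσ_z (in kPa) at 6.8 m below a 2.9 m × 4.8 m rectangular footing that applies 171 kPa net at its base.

Δσ_z ≈ 21.2 kPa

By the 2:1 method the load spreads at 1 horizontal : 2 vertical, so at depth z the loaded area has grown by z in each plan dimension:
Δσ = qBL/((B+z)(L+z)) = 171×2.9×4.8/((2.9+6.8)(4.8+6.8)) = 21.155 kPa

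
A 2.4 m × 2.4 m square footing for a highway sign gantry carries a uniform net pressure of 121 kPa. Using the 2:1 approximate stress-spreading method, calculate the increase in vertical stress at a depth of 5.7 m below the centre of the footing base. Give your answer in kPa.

By the 2:1 method the load spreads at 1 horizontal : 2 vertical, so at depth z the loaded area has grown by z in each plan dimension:
Δσ = qBL/((B+z)(L+z)) = 121×2.4×2.4/((2.4+5.7)(2.4+5.7)) = 10.623 kPa

Δσ_z ≈ 10.6 kPa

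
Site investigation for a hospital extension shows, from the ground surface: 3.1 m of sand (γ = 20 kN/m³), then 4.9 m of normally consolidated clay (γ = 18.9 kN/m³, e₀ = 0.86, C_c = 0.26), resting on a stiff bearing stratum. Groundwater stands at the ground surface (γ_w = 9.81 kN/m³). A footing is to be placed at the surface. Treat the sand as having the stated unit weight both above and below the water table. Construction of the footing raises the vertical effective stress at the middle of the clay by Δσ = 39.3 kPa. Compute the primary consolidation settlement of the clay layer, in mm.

Mid-depth of clay below the ground surface: z = 3.1 + 4.9/2 = 5.55 m.
Total vertical stress at mid-clay: σ_v = 20×3.1 + 18.9×2.45 = 108.31 kPa.
Pore pressure: u = 9.81×(5.55 − 0) = 54.446 kPa.
Initial effective stress: σ'_0 = σ_v − u = 108.31 − 54.446 = 53.864 kPa.
Final effective stress: σ'_f = σ'_0 + Δσ = 53.864 + 39.3 = 93.164 kPa.
Normally consolidated clay, so the full stress increment lies on the virgin compression line:
S_c = C_c·H/(1+e₀)·log₁₀(σ'_f/σ'_0) = 0.26×4.9/(1+0.86)×log₁₀(93.164/53.864)
    = 0.68495 × 0.23795 = 0.163 m

S_c ≈ 163 mm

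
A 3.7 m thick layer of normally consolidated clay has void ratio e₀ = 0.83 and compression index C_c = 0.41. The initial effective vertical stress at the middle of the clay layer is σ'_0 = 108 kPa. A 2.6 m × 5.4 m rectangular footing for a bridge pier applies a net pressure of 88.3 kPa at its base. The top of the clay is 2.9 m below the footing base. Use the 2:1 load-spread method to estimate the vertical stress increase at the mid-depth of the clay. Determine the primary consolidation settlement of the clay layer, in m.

S_c ≈ 0.0515 m

Mid-depth of clay below the footing base: z = 2.9 + 3.7/2 = 4.75 m.
Stress increase at mid-clay by the 2:1 spreading method:
Δσ = qBL/((B+z)(L+z)) = 88.3×2.6×5.4/((2.6+4.75)(5.4+4.75)) = 16.618 kPa
Final effective stress: σ'_f = σ'_0 + Δσ = 108 + 16.618 = 124.62 kPa.
Normally consolidated clay, so the full stress increment lies on the virgin compression line:
S_c = C_c·H/(1+e₀)·log₁₀(σ'_f/σ'_0) = 0.41×3.7/(1+0.83)×log₁₀(124.62/108)
    = 0.82896 × 0.062164 = 0.05153 m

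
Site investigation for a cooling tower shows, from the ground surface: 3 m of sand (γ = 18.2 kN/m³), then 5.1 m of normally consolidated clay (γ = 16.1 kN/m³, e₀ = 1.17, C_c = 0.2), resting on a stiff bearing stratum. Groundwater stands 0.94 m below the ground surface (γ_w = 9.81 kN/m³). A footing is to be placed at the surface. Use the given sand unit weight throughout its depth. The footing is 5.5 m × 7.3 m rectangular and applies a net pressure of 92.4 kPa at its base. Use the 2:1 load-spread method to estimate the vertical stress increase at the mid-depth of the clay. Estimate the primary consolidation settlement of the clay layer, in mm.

S_c ≈ 85.2 mm

Mid-depth of clay below the ground surface: z = 3 + 5.1/2 = 5.55 m.
Total vertical stress at mid-clay: σ_v = 18.2×3 + 16.1×2.55 = 95.655 kPa.
Pore pressure: u = 9.81×(5.55 − 0.94) = 45.224 kPa.
Initial effective stress: σ'_0 = σ_v − u = 95.655 − 45.224 = 50.431 kPa.
Stress increase at mid-clay by the 2:1 spreading method:
Δσ = qBL/((B+z)(L+z)) = 92.4×5.5×7.3/((5.5+5.55)(7.3+5.55)) = 26.127 kPa
Final effective stress: σ'_f = σ'_0 + Δσ = 50.431 + 26.127 = 76.558 kPa.
Normally consolidated clay, so the full stress increment lies on the virgin compression line:
S_c = C_c·H/(1+e₀)·log₁₀(σ'_f/σ'_0) = 0.2×5.1/(1+1.17)×log₁₀(76.558/50.431)
    = 0.47005 × 0.18129 = 0.08522 m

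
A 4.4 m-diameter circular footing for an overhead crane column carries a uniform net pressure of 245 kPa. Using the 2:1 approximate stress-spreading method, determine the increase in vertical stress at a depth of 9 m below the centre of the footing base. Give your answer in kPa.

Δσ_z ≈ 26.4 kPa

By the 2:1 method the load spreads at 1 horizontal : 2 vertical, so at depth z the loaded area has grown by z in each plan dimension:
Δσ ≈ qD²/(D+z)² = 245×4.4²/(4.4+9)² = 26.416 kPa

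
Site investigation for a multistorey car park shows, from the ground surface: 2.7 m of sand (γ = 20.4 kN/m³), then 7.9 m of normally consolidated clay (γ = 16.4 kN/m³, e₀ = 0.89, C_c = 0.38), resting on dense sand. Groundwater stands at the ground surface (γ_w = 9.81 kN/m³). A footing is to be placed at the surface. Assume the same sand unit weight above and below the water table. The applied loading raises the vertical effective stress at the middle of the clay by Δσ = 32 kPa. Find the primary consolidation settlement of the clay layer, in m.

Mid-depth of clay below the ground surface: z = 2.7 + 7.9/2 = 6.65 m.
Total vertical stress at mid-clay: σ_v = 20.4×2.7 + 16.4×3.95 = 119.86 kPa.
Pore pressure: u = 9.81×(6.65 − 0) = 65.237 kPa.
Initial effective stress: σ'_0 = σ_v − u = 119.86 − 65.237 = 54.623 kPa.
Final effective stress: σ'_f = σ'_0 + Δσ = 54.623 + 32 = 86.623 kPa.
Normally consolidated clay, so the full stress increment lies on the virgin compression line:
S_c = C_c·H/(1+e₀)·log₁₀(σ'_f/σ'_0) = 0.38×7.9/(1+0.89)×log₁₀(86.623/54.623)
    = 1.5884 × 0.20026 = 0.3181 m

S_c ≈ 0.318 m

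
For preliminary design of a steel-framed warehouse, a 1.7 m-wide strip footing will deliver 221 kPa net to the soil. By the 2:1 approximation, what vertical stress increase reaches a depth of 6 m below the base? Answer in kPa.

Δσ_z ≈ 48.8 kPa

By the 2:1 method the load spreads at 1 horizontal : 2 vertical, so at depth z the loaded area has grown by z in each plan dimension:
Δσ = qB/(B+z) = 221×1.7/(1.7+6) = 48.792 kPa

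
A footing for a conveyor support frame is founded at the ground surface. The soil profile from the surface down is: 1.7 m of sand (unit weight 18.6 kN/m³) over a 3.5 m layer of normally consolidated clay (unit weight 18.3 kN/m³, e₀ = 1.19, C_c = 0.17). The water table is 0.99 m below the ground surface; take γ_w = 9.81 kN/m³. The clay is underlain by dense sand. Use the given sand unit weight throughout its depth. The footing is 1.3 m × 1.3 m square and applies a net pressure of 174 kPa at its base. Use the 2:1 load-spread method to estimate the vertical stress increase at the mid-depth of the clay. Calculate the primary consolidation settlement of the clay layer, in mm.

S_c ≈ 33.6 mm

Mid-depth of clay below the ground surface: z = 1.7 + 3.5/2 = 3.45 m.
Total vertical stress at mid-clay: σ_v = 18.6×1.7 + 18.3×1.75 = 63.645 kPa.
Pore pressure: u = 9.81×(3.45 − 0.99) = 24.133 kPa.
Initial effective stress: σ'_0 = σ_v − u = 63.645 − 24.133 = 39.512 kPa.
Stress increase at mid-clay by the 2:1 spreading method:
Δσ = qBL/((B+z)(L+z)) = 174×1.3×1.3/((1.3+3.45)(1.3+3.45)) = 13.033 kPa
Final effective stress: σ'_f = σ'_0 + Δσ = 39.512 + 13.033 = 52.545 kPa.
Normally consolidated clay, so the full stress increment lies on the virgin compression line:
S_c = C_c·H/(1+e₀)·log₁₀(σ'_f/σ'_0) = 0.17×3.5/(1+1.19)×log₁₀(52.545/39.512)
    = 0.27169 × 0.1238 = 0.03364 m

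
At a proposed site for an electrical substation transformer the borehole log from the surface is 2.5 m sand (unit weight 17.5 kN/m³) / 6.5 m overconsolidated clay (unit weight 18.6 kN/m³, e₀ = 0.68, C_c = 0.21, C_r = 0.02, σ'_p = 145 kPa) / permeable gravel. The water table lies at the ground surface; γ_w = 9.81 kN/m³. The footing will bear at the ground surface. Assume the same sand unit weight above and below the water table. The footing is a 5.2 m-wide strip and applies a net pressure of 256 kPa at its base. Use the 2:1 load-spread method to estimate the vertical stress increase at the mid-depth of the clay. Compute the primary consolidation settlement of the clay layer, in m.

S_c ≈ 0.0921 m

Mid-depth of clay below the ground surface: z = 2.5 + 6.5/2 = 5.75 m.
Total vertical stress at mid-clay: σ_v = 17.5×2.5 + 18.6×3.25 = 104.2 kPa.
Pore pressure: u = 9.81×(5.75 − 0) = 56.408 kPa.
Initial effective stress: σ'_0 = σ_v − u = 104.2 − 56.408 = 47.792 kPa.
Stress increase at mid-clay by the 2:1 spreading method:
Δσ = qB/(B+z) = 256×5.2/(5.2+5.75) = 121.57 kPa
Final effective stress: σ'_f = 47.792 + 121.57 = 169.36 kPa.
σ'_f = 169.36 > σ'_p = 145 kPa, so the stress path crosses the preconsolidation pressure — recompression up to σ'_p, then virgin compression beyond:
S_c = H/(1+e₀)·[C_r·log₁₀(σ'_p/σ'_0) + C_c·log₁₀(σ'_f/σ'_p)]
    = 6.5/1.68 × [0.02×log₁₀(145/47.792) + 0.21×log₁₀(169.36/145)]
    = 3.869 × [0.0096403 + 0.014163] = 0.09209 m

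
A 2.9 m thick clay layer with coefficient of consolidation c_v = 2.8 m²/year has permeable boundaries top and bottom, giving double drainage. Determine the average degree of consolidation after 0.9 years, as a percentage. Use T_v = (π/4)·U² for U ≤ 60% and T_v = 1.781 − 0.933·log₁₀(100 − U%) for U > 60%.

U ≈ 95.8 %

Drainage path length: H_d = H/2 = 1.45 m (double drainage).
T_v = c_v·t/H_d² = 2.8×0.9/1.45² = 1.1986.
T_v = 1.1986 corresponds to the U > 60% branch:
U = 1 − 10^((1.781 − T_v)/0.933)/100 = 0.9579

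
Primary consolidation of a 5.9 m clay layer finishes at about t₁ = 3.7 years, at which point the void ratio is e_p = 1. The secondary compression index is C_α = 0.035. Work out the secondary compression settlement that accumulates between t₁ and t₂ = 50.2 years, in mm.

Secondary compression: S_s = C_α·H/(1+e_p)·log₁₀(t₂/t₁)
S_s = 0.035×5.9/(1+1)×log₁₀(50.2/3.7)
    = 0.1033 × 1.133 = 0.1169 m

S_s ≈ 117 mm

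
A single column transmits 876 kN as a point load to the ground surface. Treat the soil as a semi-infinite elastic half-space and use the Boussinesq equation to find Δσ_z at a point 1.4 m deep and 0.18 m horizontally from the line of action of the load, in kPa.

Δσ_z ≈ 205 kPa

Boussinesq vertical stress below a point load on an elastic half-space:
Δσ_z = 3P/(2πz²) · [1 + (r/z)²]^(−5/2)
r/z = 0.18/1.4 = 0.12857; [1+(r/z)²]^(−5/2) = 0.95984.
Δσ_z = 3×876/(2π×1.4²) × 0.95984 = 213.4 × 0.95984 = 204.8 kPa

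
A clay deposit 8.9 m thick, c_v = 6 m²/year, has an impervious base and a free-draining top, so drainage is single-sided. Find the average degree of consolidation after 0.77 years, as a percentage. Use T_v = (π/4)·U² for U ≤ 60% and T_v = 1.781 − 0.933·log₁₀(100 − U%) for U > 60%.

Drainage path length: H_d = H = 8.9 m (single drainage).
T_v = c_v·t/H_d² = 6×0.77/8.9² = 0.058326.
T_v = 0.058326 corresponds to the U ≤ 60% branch:
U = √(4T_v/π) = 0.2725

U ≈ 27.3 %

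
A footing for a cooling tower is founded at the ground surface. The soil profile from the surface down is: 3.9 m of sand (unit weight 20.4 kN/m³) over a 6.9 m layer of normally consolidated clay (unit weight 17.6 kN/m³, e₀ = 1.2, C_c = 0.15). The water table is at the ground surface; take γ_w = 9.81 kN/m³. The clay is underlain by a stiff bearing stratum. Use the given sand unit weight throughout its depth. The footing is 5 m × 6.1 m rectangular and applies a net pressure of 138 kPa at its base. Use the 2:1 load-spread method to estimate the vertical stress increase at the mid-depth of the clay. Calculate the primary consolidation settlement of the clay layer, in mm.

S_c ≈ 64.6 mm

Mid-depth of clay below the ground surface: z = 3.9 + 6.9/2 = 7.35 m.
Total vertical stress at mid-clay: σ_v = 20.4×3.9 + 17.6×3.45 = 140.28 kPa.
Pore pressure: u = 9.81×(7.35 − 0) = 72.103 kPa.
Initial effective stress: σ'_0 = σ_v − u = 140.28 − 72.103 = 68.177 kPa.
Stress increase at mid-clay by the 2:1 spreading method:
Δσ = qBL/((B+z)(L+z)) = 138×5×6.1/((5+7.35)(6.1+7.35)) = 25.339 kPa
Final effective stress: σ'_f = σ'_0 + Δσ = 68.177 + 25.339 = 93.516 kPa.
Normally consolidated clay, so the full stress increment lies on the virgin compression line:
S_c = C_c·H/(1+e₀)·log₁₀(σ'_f/σ'_0) = 0.15×6.9/(1+1.2)×log₁₀(93.516/68.177)
    = 0.47045 × 0.13725 = 0.06457 m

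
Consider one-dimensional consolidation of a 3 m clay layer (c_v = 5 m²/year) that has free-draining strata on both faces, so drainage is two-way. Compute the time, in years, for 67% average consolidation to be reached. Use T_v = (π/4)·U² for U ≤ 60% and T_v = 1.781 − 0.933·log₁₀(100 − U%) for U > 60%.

t ≈ 0.164 years

Drainage path length: H_d = H/2 = 1.5 m (double drainage).
U > 60%: T_v = 1.781 − 0.933·log₁₀(100 − 67) = 0.36423.
t = T_v·H_d²/c_v = 0.36423×1.5²/5 = 0.1639 years.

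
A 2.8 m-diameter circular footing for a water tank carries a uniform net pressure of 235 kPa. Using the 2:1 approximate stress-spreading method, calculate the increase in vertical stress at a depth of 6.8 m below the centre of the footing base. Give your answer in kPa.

By the 2:1 method the load spreads at 1 horizontal : 2 vertical, so at depth z the loaded area has grown by z in each plan dimension:
Δσ ≈ qD²/(D+z)² = 235×2.8²/(2.8+6.8)² = 19.991 kPa

Δσ_z ≈ 20 kPa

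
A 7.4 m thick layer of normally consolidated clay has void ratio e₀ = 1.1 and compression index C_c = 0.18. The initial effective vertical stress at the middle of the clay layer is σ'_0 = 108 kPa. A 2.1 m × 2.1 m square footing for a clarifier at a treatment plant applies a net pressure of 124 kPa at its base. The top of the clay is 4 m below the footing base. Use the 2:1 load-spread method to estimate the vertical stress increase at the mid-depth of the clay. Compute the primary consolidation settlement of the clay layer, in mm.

S_c ≈ 14.1 mm

Mid-depth of clay below the footing base: z = 4 + 7.4/2 = 7.7 m.
Stress increase at mid-clay by the 2:1 spreading method:
Δσ = qBL/((B+z)(L+z)) = 124×2.1×2.1/((2.1+7.7)(2.1+7.7)) = 5.6939 kPa
Final effective stress: σ'_f = σ'_0 + Δσ = 108 + 5.6939 = 113.69 kPa.
Normally consolidated clay, so the full stress increment lies on the virgin compression line:
S_c = C_c·H/(1+e₀)·log₁₀(σ'_f/σ'_0) = 0.18×7.4/(1+1.1)×log₁₀(113.69/108)
    = 0.63429 × 0.022299 = 0.01414 m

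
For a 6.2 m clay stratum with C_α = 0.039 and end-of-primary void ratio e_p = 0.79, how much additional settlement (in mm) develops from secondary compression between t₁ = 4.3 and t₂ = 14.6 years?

S_s ≈ 71.7 mm

Secondary compression: S_s = C_α·H/(1+e_p)·log₁₀(t₂/t₁)
S_s = 0.039×6.2/(1+0.79)×log₁₀(14.6/4.3)
    = 0.1351 × 0.5309 = 0.07171 m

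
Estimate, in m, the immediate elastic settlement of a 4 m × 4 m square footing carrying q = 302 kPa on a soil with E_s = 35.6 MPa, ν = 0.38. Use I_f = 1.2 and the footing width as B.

S_e ≈ 0.0348 m

Immediate (elastic) settlement: S_e = q·B·(1−ν²)/E_s · I_f.
E_s = 35.6 MPa = 35600 kPa.
S_e = 302 × 4 × (1 − 0.38²) / 35600 × 1.2
    = 302 × 4 × 0.8556 / 35600 × 1.2
    = 0.03484 m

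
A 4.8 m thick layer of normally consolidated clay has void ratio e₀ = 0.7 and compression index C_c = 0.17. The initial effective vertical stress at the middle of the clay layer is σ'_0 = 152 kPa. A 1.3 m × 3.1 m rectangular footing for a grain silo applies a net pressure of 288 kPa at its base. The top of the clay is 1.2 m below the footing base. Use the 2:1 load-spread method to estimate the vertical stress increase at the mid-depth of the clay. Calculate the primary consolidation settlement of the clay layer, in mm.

Mid-depth of clay below the footing base: z = 1.2 + 4.8/2 = 3.6 m.
Stress increase at mid-clay by the 2:1 spreading method:
Δσ = qBL/((B+z)(L+z)) = 288×1.3×3.1/((1.3+3.6)(3.1+3.6)) = 35.353 kPa
Final effective stress: σ'_f = σ'_0 + Δσ = 152 + 35.353 = 187.35 kPa.
Normally consolidated clay, so the full stress increment lies on the virgin compression line:
S_c = C_c·H/(1+e₀)·log₁₀(σ'_f/σ'_0) = 0.17×4.8/(1+0.7)×log₁₀(187.35/152)
    = 0.48 × 0.09081 = 0.04359 m

S_c ≈ 43.6 mm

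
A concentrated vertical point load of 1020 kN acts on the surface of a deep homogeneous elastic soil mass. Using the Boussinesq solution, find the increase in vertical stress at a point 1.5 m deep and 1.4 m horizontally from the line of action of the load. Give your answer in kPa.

Δσ_z ≈ 45.2 kPa

Boussinesq vertical stress below a point load on an elastic half-space:
Δσ_z = 3P/(2πz²) · [1 + (r/z)²]^(−5/2)
r/z = 1.4/1.5 = 0.93333; [1+(r/z)²]^(−5/2) = 0.20881.
Δσ_z = 3×1020/(2π×1.5²) × 0.20881 = 216.45 × 0.20881 = 45.2 kPa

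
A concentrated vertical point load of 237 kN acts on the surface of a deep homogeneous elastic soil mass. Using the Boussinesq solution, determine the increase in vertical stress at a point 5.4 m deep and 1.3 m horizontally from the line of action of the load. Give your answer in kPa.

Δσ_z ≈ 3.37 kPa

Boussinesq vertical stress below a point load on an elastic half-space:
Δσ_z = 3P/(2πz²) · [1 + (r/z)²]^(−5/2)
r/z = 1.3/5.4 = 0.24074; [1+(r/z)²]^(−5/2) = 0.86862.
Δσ_z = 3×237/(2π×5.4²) × 0.86862 = 3.8806 × 0.86862 = 3.371 kPa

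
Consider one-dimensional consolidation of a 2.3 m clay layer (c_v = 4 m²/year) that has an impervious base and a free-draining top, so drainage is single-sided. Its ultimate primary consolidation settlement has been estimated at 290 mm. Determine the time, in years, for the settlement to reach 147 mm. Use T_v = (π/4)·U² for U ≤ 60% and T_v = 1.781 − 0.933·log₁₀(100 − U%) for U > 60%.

Drainage path length: H_d = H = 2.3 m (single drainage).
U = S(t)/S_ult = 147/290 = 0.5069.
U ≤ 60%: T_v = (π/4)·U² = (π/4)×0.5069² = 0.2018.
t = T_v·H_d²/c_v = 0.2018×2.3²/4 = 0.2669 years.

t ≈ 0.267 years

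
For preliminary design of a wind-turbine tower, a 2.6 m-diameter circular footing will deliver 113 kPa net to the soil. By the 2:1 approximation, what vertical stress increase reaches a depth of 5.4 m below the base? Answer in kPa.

Δσ_z ≈ 11.9 kPa

By the 2:1 method the load spreads at 1 horizontal : 2 vertical, so at depth z the loaded area has grown by z in each plan dimension:
Δσ ≈ qD²/(D+z)² = 113×2.6²/(2.6+5.4)² = 11.936 kPa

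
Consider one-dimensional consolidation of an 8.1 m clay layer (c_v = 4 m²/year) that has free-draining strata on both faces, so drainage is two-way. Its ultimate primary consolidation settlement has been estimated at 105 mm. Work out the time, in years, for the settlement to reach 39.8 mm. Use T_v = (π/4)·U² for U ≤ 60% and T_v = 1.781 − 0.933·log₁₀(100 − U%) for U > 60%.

Drainage path length: H_d = H/2 = 4.05 m (double drainage).
U = S(t)/S_ult = 39.8/105 = 0.379.
U ≤ 60%: T_v = (π/4)·U² = (π/4)×0.37905² = 0.11284.
t = T_v·H_d²/c_v = 0.11284×4.05²/4 = 0.4627 years.

t ≈ 0.463 years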